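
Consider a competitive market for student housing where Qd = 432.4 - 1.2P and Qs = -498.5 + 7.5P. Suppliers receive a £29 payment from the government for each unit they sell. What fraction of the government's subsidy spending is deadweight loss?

Pre-subsidy: 432.4 - 1.2P = -498.5 + 7.5P gives P* = 107, Q* = 304.
With the subsidy, sellers receive Ps = Pb + 29 for each unit, where Pb is the price buyers pay.
Supply in terms of Pb becomes Qs = -498.5 + 7.5(Pb + 29) = -281 + 7.5Pb. Setting this equal to demand: 432.4 - 1.2Pb = -281 + 7.5Pb, so Pb = 82.
Sellers receive Ps = 82 + 29 = 111; Q' = 432.4 − 1.2·82 = 334.
ΔCS = ½(304 + 334)(107 − 82) = 7975; ΔPS = ½(304 + 334)(111 − 107) = 1276.
Government spending = 29 × 334 = 9686.
DWL = ½ × 29 × (334 − 304) = 435; fraction = 435 / 9686 = 15/334.

DWL / government spending = 15/334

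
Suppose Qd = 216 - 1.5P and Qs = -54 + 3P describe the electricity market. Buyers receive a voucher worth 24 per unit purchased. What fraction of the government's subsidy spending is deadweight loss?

Pre-subsidy: 216 - 1.5P = -54 + 3P gives P* = 60, Q* = 126.
With the rebate, buyers effectively pay Pb = Ps − 24, where Ps is the price sellers receive.
Demand in terms of Ps becomes Qd = 216 − 1.5(Ps − 24) = 252 - 1.5Ps. Setting this equal to supply: 252 - 1.5Ps = -54 + 3Ps, so Ps = 68.
Buyers pay Pb = 68 − 24 = 44; Q' = -54 + 3·68 = 150.
ΔCS = ½(126 + 150)(60 − 44) = 2208; ΔPS = ½(126 + 150)(68 − 60) = 1104.
Government spending = 24 × 150 = 3600.
DWL = ½ × 24 × (150 − 126) = 288; fraction = 288 / 3600 = 0.08.

DWL / government spending = 0.08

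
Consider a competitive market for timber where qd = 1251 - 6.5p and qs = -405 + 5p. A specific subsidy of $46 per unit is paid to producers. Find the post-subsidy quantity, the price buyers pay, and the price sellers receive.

q' = 445; buyers pay $124; sellers receive $170

Pre-subsidy: 1251 - 6.5p = -405 + 5p gives p* = 144, q* = 315.
With the subsidy, sellers receive ps = pb + 46 for each unit, where pb is the price buyers pay.
Supply in terms of pb becomes qs = -405 + 5(pb + 46) = -175 + 5pb. Setting this equal to demand: 1251 - 6.5pb = -175 + 5pb, so pb = 124.
Sellers receive ps = 124 + 46 = 170; q' = 1251 − 6.5·124 = 445.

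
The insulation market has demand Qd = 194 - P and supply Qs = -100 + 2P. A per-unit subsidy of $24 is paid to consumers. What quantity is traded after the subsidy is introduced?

Q' = 112

Pre-subsidy: 194 - P = -100 + 2P gives P* = 98, Q* = 96.
With the rebate, buyers effectively pay Pb = Ps − 24, where Ps is the price sellers receive.
Demand in terms of Ps becomes Qd = 194 − 1(Ps − 24) = 218 - Ps. Setting this equal to supply: 218 - Ps = -100 + 2Ps, so Ps = 106.
Buyers pay Pb = 106 − 24 = 82; Q' = -100 + 2·106 = 112.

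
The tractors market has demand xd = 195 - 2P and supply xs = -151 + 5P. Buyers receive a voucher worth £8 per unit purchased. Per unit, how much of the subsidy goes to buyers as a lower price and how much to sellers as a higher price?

Pre-subsidy: 195 - 2P = -151 + 5P gives P* = 346/7, x* = 673/7.
With the rebate, buyers effectively pay Pb = Ps − 8, where Ps is the price sellers receive.
Demand in terms of Ps becomes xd = 195 − 2(Ps − 8) = 211 - 2Ps. Setting this equal to supply: 211 - 2Ps = -151 + 5Ps, so Ps = 362/7.
Buyers pay Pb = 362/7 − 8 = 306/7; x' = -151 + 5·(362/7) = 753/7.
Buyers' price falls by P* − Pb = 346/7 − 306/7 = 40/7; sellers' price rises by Ps − P* = 362/7 − 346/7 = 16/7.

Buyers gain 40/7 per unit; sellers gain 16/7 per unit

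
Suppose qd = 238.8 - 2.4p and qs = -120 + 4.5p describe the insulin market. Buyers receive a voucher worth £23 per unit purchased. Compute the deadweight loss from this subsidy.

Deadweight loss = £414

Pre-subsidy: 238.8 - 2.4p = -120 + 4.5p gives p* = 52, q* = 114.
With the rebate, buyers effectively pay pb = ps − 23, where ps is the price sellers receive.
Demand in terms of ps becomes qd = 238.8 − 2.4(ps − 23) = 294 - 2.4ps. Setting this equal to supply: 294 - 2.4ps = -120 + 4.5ps, so ps = 60.
Buyers pay pb = 60 − 23 = 37; q' = -120 + 4.5·60 = 150.
The subsidy expands output by 150 − 114 = 36 past the efficient level; on those units the gap between marginal cost and willingness to pay runs from 0 up to 23.
DWL = ½ × 23 × 36 = 414.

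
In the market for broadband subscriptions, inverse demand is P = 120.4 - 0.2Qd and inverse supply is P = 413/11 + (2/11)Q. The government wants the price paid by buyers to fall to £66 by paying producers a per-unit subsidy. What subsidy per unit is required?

Required subsidy s = £21 per unit

At a buyer price of 66, quantity demanded is 602 − 5·66 = 272.
Sellers supply 272 only when they receive Ps = 413/11 + (2/11)·272 = 87.
s = Ps − Pb = 87 − 66 = 21.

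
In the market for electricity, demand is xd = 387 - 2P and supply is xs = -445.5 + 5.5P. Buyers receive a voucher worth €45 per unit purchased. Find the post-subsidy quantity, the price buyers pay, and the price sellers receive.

x' = 231; buyers pay €78; sellers receive €123

Pre-subsidy: 387 - 2P = -445.5 + 5.5P gives P* = 111, x* = 165.
With the rebate, buyers effectively pay Pb = Ps − 45, where Ps is the price sellers receive.
Demand in terms of Ps becomes xd = 387 − 2(Ps − 45) = 477 - 2Ps. Setting this equal to supply: 477 - 2Ps = -445.5 + 5.5Ps, so Ps = 123.
Buyers pay Pb = 123 − 45 = 78; x' = -445.5 + 5.5·123 = 231.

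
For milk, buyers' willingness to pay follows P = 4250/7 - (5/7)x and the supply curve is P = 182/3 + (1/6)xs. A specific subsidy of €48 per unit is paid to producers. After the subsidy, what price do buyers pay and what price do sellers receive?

Buyers pay 4630/37; sellers receive 6406/37

Pre-subsidy: 4250/7 - (5/7)x = 182/3 + (1/6)x gives x* = 22952/37 and P* = 6070/37.
With the subsidy, sellers receive Ps = Pb + 48 for each unit, where Pb is the price buyers pay.
On the curves, Pb = 4250/7 - (5/7)x and Ps = 182/3 + (1/6)x; the wedge Ps − Pb = 48 gives 182/3 + (1/6)x − (4250/7 - (5/7)x) = 48, so x' = 24968/37.
Then Pb = 4250/7 − (5/7)·(24968/37) = 4630/37 and Ps = 182/3 + (1/6)·(24968/37) = 6406/37.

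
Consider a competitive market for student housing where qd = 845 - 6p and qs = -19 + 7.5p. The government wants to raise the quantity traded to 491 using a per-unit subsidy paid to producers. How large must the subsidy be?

At q = 491, invert demand for the buyer price: pb = (845 − 491)/6 = 59; invert supply for the seller price: ps = (491 − (-19))/7.5 = 68.
The subsidy must fill the gap: s = ps − pb = 68 − 59 = 9.

Required subsidy s = 9 per unit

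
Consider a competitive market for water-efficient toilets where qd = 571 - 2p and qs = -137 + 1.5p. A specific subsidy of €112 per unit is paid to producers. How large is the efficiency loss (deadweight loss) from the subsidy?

Deadweight loss = €5376

Pre-subsidy: 571 - 2p = -137 + 1.5p gives p* = 1416/7, q* = 1165/7.
With the subsidy, sellers receive ps = pb + 112 for each unit, where pb is the price buyers pay.
Supply in terms of pb becomes qs = -137 + 1.5(pb + 112) = 31 + 1.5pb. Setting this equal to demand: 571 - 2pb = 31 + 1.5pb, so pb = 1080/7.
Sellers receive ps = 1080/7 + 112 = 1864/7; q' = 571 − 2·(1080/7) = 1837/7.
The subsidy expands output by 1837/7 − 1165/7 = 96 past the efficient level; on those units the gap between marginal cost and willingness to pay runs from 0 up to 112.
DWL = ½ × 112 × 96 = 5376.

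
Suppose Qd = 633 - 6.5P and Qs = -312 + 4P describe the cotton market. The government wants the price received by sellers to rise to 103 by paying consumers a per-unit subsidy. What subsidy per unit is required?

Required subsidy s = 21 per unit

At a seller price of 103, quantity supplied is -312 + 4·103 = 100.
Buyers absorb 100 only when they pay Pb with 633 − 6.5·Pb = 100, i.e. Pb = 82.
s = Ps − Pb = 103 − 82 = 21.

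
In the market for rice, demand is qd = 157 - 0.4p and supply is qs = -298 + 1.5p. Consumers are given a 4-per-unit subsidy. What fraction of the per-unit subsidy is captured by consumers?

Consumer share = 15/19

Pre-subsidy: 157 - 0.4p = -298 + 1.5p gives p* = 4550/19, q* = 1163/19.
With the rebate, buyers effectively pay pb = ps − 4, where ps is the price sellers receive.
Demand in terms of ps becomes qd = 157 − 0.4(ps − 4) = 158.6 - 0.4ps. Setting this equal to supply: 158.6 - 0.4ps = -298 + 1.5ps, so ps = 4566/19.
Buyers pay pb = 4566/19 − 4 = 4490/19; q' = -298 + 1.5·(4566/19) = 1187/19.
Buyers' price falls by p* − pb = 4550/19 − 4490/19 = 60/19; sellers' price rises by ps − p* = 4566/19 − 4550/19 = 16/19.
So consumers capture (60/19)/4 = 15/19 of each unit of subsidy.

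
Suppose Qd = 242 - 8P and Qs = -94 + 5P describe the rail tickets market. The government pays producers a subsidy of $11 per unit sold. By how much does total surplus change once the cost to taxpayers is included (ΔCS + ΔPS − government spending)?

Net change in total surplus = -2420/13

Pre-subsidy: 242 - 8P = -94 + 5P gives P* = 336/13, Q* = 458/13.
With the subsidy, sellers receive Ps = Pb + 11 for each unit, where Pb is the price buyers pay.
Supply in terms of Pb becomes Qs = -94 + 5(Pb + 11) = -39 + 5Pb. Setting this equal to demand: 242 - 8Pb = -39 + 5Pb, so Pb = 281/13.
Sellers receive Ps = 281/13 + 11 = 424/13; Q' = 242 − 8·(281/13) = 898/13.
ΔCS = ½(458/13 + 898/13)(336/13 − 281/13) = 37290/169; ΔPS = ½(458/13 + 898/13)(424/13 − 336/13) = 59664/169.
Government spending = 11 × 898/13 = 9878/13.
Net change = 37290/169 + 59664/169 − 9878/13 = -2420/13. The loss equals the DWL triangle ½·11·440/13.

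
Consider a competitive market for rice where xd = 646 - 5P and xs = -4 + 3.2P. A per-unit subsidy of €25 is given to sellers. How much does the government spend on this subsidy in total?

Pre-subsidy: 646 - 5P = -4 + 3.2P gives P* = 3250/41, x* = 10236/41.
With the subsidy, sellers receive Ps = Pb + 25 for each unit, where Pb is the price buyers pay.
Supply in terms of Pb becomes xs = -4 + 3.2(Pb + 25) = 76 + 3.2Pb. Setting this equal to demand: 646 - 5Pb = 76 + 3.2Pb, so Pb = 2850/41.
Sellers receive Ps = 2850/41 + 25 = 3875/41; x' = 646 − 5·(2850/41) = 12236/41.
Government outlay = subsidy × quantity = 25 × 12236/41 = 305900/41.

Government cost = 305900/41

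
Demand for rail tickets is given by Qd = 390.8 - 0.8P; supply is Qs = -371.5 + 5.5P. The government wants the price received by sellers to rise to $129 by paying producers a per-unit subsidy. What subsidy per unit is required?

At a seller price of 129, quantity supplied is -371.5 + 5.5·129 = 338.
Buyers absorb 338 only when they pay Pb with 390.8 − 0.8·Pb = 338, i.e. Pb = 66.
s = Ps − Pb = 129 − 66 = 63.

Required subsidy s = $63 per unit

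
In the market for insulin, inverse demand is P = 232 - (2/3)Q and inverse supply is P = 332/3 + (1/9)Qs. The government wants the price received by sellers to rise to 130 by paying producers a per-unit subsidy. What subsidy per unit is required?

At a seller price of 130, quantity supplied is -996 + 9·130 = 174.
Buyers absorb 174 only when they pay Pb = 232 − (2/3)·174 = 116.
s = Ps − Pb = 130 − 116 = 14.

Required subsidy s = 14 per unit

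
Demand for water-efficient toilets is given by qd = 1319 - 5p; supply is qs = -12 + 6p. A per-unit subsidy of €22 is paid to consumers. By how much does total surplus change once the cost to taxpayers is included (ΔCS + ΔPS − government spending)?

Net change in total surplus = -€660

Pre-subsidy: 1319 - 5p = -12 + 6p gives p* = 121, q* = 714.
With the rebate, buyers effectively pay pb = ps − 22, where ps is the price sellers receive.
Demand in terms of ps becomes qd = 1319 − 5(ps − 22) = 1429 - 5ps. Setting this equal to supply: 1429 - 5ps = -12 + 6ps, so ps = 131.
Buyers pay pb = 131 − 22 = 109; q' = -12 + 6·131 = 774.
ΔCS = ½(714 + 774)(121 − 109) = 8928; ΔPS = ½(714 + 774)(131 − 121) = 7440.
Government spending = 22 × 774 = 17028.
Net change = 8928 + 7440 − 17028 = -660. The loss equals the DWL triangle ½·22·60.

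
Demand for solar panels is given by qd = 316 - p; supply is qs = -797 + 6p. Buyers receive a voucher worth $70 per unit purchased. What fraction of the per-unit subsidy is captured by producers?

Pre-subsidy: 316 - p = -797 + 6p gives p* = 159, q* = 157.
With the rebate, buyers effectively pay pb = ps − 70, where ps is the price sellers receive.
Demand in terms of ps becomes qd = 316 − 1(ps − 70) = 386 - ps. Setting this equal to supply: 386 - ps = -797 + 6ps, so ps = 169.
Buyers pay pb = 169 − 70 = 99; q' = -797 + 6·169 = 217.
Buyers' price falls by p* − pb = 159 − 99 = 60; sellers' price rises by ps − p* = 169 − 159 = 10.
So producers capture 10/70 = 1/7 of each unit of subsidy.

Producer share = 1/7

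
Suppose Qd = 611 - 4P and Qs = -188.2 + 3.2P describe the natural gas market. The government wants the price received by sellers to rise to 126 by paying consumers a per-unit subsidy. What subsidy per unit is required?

Required subsidy s = 27 per unit

At a seller price of 126, quantity supplied is -188.2 + 3.2·126 = 215.
Buyers absorb 215 only when they pay Pb with 611 − 4·Pb = 215, i.e. Pb = 99.
s = Ps − Pb = 126 − 99 = 27.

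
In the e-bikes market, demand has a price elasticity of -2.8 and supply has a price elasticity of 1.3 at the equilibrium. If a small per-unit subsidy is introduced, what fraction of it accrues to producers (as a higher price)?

For a small subsidy around the equilibrium, the benefit split depends on the relative slopes, which at a point are proportional to the elasticities.
Buyer share = εs/(εs + |εd|) = 1.3/(1.3 + 2.8) = 13/41; seller share = |εd|/(εs + |εd|) = 28/41.
So producers capture 28/41 of the subsidy.

Producer share = 28/41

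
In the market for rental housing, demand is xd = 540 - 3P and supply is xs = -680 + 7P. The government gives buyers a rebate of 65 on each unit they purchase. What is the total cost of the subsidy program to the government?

Pre-subsidy: 540 - 3P = -680 + 7P gives P* = 122, x* = 174.
With the rebate, buyers effectively pay Pb = Ps − 65, where Ps is the price sellers receive.
Demand in terms of Ps becomes xd = 540 − 3(Ps − 65) = 735 - 3Ps. Setting this equal to supply: 735 - 3Ps = -680 + 7Ps, so Ps = 141.5.
Buyers pay Pb = 141.5 − 65 = 76.5; x' = -680 + 7·141.5 = 310.5.
Government outlay = subsidy × quantity = 65 × 310.5 = 20182.5.

Government cost = 20182.5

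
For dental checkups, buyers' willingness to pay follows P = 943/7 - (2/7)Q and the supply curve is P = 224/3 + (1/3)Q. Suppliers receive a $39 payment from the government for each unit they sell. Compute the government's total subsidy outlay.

Government cost = $6240

Pre-subsidy: 943/7 - (2/7)Q = 224/3 + (1/3)Q gives Q* = 97 and P* = 107.
With the subsidy, sellers receive Ps = Pb + 39 for each unit, where Pb is the price buyers pay.
On the curves, Pb = 943/7 - (2/7)Q and Ps = 224/3 + (1/3)Q; the wedge Ps − Pb = 39 gives 224/3 + (1/3)Q − (943/7 - (2/7)Q) = 39, so Q' = 160.
Then Pb = 943/7 − (2/7)·160 = 89 and Ps = 224/3 + (1/3)·160 = 128.
Government outlay = subsidy × quantity = 39 × 160 = 6240.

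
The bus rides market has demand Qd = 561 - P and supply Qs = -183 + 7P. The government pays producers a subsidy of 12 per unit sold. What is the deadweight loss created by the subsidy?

Deadweight loss = 63

Pre-subsidy: 561 - P = -183 + 7P gives P* = 93, Q* = 468.
With the subsidy, sellers receive Ps = Pb + 12 for each unit, where Pb is the price buyers pay.
Supply in terms of Pb becomes Qs = -183 + 7(Pb + 12) = -99 + 7Pb. Setting this equal to demand: 561 - Pb = -99 + 7Pb, so Pb = 82.5.
Sellers receive Ps = 82.5 + 12 = 94.5; Q' = 561 − 1·82.5 = 478.5.
The subsidy expands output by 478.5 − 468 = 10.5 past the efficient level; on those units the gap between marginal cost and willingness to pay runs from 0 up to 12.
DWL = ½ × 12 × 10.5 = 63.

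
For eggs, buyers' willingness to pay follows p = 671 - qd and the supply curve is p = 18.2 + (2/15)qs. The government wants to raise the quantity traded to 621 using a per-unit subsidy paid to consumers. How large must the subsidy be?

At q = 621, from the demand curve buyers pay pb = 671 − 1·621 = 50; from the supply curve sellers need ps = 18.2 + (2/15)·621 = 101.
The subsidy must fill the gap: s = ps − pb = 101 − 50 = 51.

Required subsidy s = 51 per unit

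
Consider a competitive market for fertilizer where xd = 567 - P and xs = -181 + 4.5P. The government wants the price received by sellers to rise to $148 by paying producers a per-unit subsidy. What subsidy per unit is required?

At a seller price of 148, quantity supplied is -181 + 4.5·148 = 485.
Buyers absorb 485 only when they pay Pb with 567 − 1·Pb = 485, i.e. Pb = 82.
s = Ps − Pb = 148 − 82 = 66.

Required subsidy s = $66 per unit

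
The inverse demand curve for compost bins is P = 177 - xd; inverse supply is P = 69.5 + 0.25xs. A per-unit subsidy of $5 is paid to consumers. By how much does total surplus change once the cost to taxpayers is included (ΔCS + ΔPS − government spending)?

Pre-subsidy: 177 - x = 69.5 + 0.25x gives x* = 86 and P* = 91.
With the rebate, buyers effectively pay Pb = Ps − 5, where Ps is the price sellers receive.
On the curves, Pb = 177 - x and Ps = 69.5 + 0.25x; the wedge Ps − Pb = 5 gives 69.5 + 0.25x − (177 - x) = 5, so x' = 90.
Then Pb = 177 − 1·90 = 87 and Ps = 69.5 + 0.25·90 = 92.
ΔCS = ½(86 + 90)(91 − 87) = 352; ΔPS = ½(86 + 90)(92 − 91) = 88.
Government spending = 5 × 90 = 450.
Net change = 352 + 88 − 450 = -10. The loss equals the DWL triangle ½·5·4.

Net change in total surplus = -$10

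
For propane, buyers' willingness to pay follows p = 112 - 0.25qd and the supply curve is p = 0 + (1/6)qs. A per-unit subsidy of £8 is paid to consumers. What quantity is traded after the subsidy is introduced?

Pre-subsidy: 112 - 0.25q = 0 + (1/6)q gives q* = 268.8 and p* = 44.8.
With the rebate, buyers effectively pay pb = ps − 8, where ps is the price sellers receive.
On the curves, pb = 112 - 0.25q and ps = 0 + (1/6)q; the wedge ps − pb = 8 gives 0 + (1/6)q − (112 - 0.25q) = 8, so q' = 288.
Then pb = 112 − 0.25·288 = 40 and ps = 0 + (1/6)·288 = 48.

q' = 288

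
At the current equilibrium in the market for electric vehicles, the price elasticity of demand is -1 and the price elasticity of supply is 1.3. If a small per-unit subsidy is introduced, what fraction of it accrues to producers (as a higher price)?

Producer share = 10/23

For a small subsidy around the equilibrium, the benefit split depends on the relative slopes, which at a point are proportional to the elasticities.
Buyer share = εs/(εs + |εd|) = 1.3/(1.3 + 1) = 13/23; seller share = |εd|/(εs + |εd|) = 10/23.
So producers capture 10/23 of the subsidy.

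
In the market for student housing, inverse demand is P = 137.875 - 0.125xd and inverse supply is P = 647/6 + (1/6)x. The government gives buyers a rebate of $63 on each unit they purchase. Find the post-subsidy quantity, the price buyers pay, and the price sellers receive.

Pre-subsidy: 137.875 - 0.125x = 647/6 + (1/6)x gives x* = 103 and P* = 125.
With the rebate, buyers effectively pay Pb = Ps − 63, where Ps is the price sellers receive.
On the curves, Pb = 137.875 - 0.125x and Ps = 647/6 + (1/6)x; the wedge Ps − Pb = 63 gives 647/6 + (1/6)x − (137.875 - 0.125x) = 63, so x' = 319.
Then Pb = 137.875 − 0.125·319 = 98 and Ps = 647/6 + (1/6)·319 = 161.

x' = 319; buyers pay $98; sellers receive $161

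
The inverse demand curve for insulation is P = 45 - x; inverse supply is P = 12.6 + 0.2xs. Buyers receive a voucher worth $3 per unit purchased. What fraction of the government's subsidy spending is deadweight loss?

Pre-subsidy: 45 - x = 12.6 + 0.2x gives x* = 27 and P* = 18.
With the rebate, buyers effectively pay Pb = Ps − 3, where Ps is the price sellers receive.
On the curves, Pb = 45 - x and Ps = 12.6 + 0.2x; the wedge Ps − Pb = 3 gives 12.6 + 0.2x − (45 - x) = 3, so x' = 29.5.
Then Pb = 45 − 1·29.5 = 15.5 and Ps = 12.6 + 0.2·29.5 = 18.5.
ΔCS = ½(27 + 29.5)(18 − 15.5) = 70.625; ΔPS = ½(27 + 29.5)(18.5 − 18) = 14.125.
Government spending = 3 × 29.5 = 88.5.
DWL = ½ × 3 × (29.5 − 27) = 3.75; fraction = 3.75 / 88.5 = 5/118.

DWL / government spending = 5/118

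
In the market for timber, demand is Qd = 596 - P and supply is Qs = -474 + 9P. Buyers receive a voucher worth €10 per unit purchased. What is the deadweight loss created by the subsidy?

Pre-subsidy: 596 - P = -474 + 9P gives P* = 107, Q* = 489.
With the rebate, buyers effectively pay Pb = Ps − 10, where Ps is the price sellers receive.
Demand in terms of Ps becomes Qd = 596 − 1(Ps − 10) = 606 - Ps. Setting this equal to supply: 606 - Ps = -474 + 9Ps, so Ps = 108.
Buyers pay Pb = 108 − 10 = 98; Q' = -474 + 9·108 = 498.
The subsidy expands output by 498 − 489 = 9 past the efficient level; on those units the gap between marginal cost and willingness to pay runs from 0 up to 10.
DWL = ½ × 10 × 9 = 45.

Deadweight loss = €45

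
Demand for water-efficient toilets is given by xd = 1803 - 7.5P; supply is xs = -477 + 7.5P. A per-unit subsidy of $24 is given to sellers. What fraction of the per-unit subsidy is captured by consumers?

Consumer share = 0.5

Pre-subsidy: 1803 - 7.5P = -477 + 7.5P gives P* = 152, x* = 663.
With the subsidy, sellers receive Ps = Pb + 24 for each unit, where Pb is the price buyers pay.
Supply in terms of Pb becomes xs = -477 + 7.5(Pb + 24) = -297 + 7.5Pb. Setting this equal to demand: 1803 - 7.5Pb = -297 + 7.5Pb, so Pb = 140.
Sellers receive Ps = 140 + 24 = 164; x' = 1803 − 7.5·140 = 753.
Buyers' price falls by P* − Pb = 152 − 140 = 12; sellers' price rises by Ps − P* = 164 − 152 = 12.
So consumers capture 12/24 = 0.5 of each unit of subsidy.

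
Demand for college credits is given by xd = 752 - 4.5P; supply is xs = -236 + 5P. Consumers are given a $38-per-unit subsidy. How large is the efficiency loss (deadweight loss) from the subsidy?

Pre-subsidy: 752 - 4.5P = -236 + 5P gives P* = 104, x* = 284.
With the rebate, buyers effectively pay Pb = Ps − 38, where Ps is the price sellers receive.
Demand in terms of Ps becomes xd = 752 − 4.5(Ps − 38) = 923 - 4.5Ps. Setting this equal to supply: 923 - 4.5Ps = -236 + 5Ps, so Ps = 122.
Buyers pay Pb = 122 − 38 = 84; x' = -236 + 5·122 = 374.
The subsidy expands output by 374 − 284 = 90 past the efficient level; on those units the gap between marginal cost and willingness to pay runs from 0 up to 38.
DWL = ½ × 38 × 90 = 1710.

Deadweight loss = $1710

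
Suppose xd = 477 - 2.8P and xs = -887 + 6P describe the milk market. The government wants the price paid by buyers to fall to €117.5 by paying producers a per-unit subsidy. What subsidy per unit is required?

Required subsidy s = €55 per unit

At a buyer price of 117.5, quantity demanded is 477 − 2.8·117.5 = 148.
Sellers supply 148 only when they receive Ps with -887 + 6·Ps = 148, i.e. Ps = 172.5.
s = Ps − Pb = 172.5 − 117.5 = 55.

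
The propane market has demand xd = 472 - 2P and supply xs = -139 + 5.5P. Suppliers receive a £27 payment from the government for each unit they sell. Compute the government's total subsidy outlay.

Government cost = £9414

Pre-subsidy: 472 - 2P = -139 + 5.5P gives P* = 1222/15, x* = 4636/15.
With the subsidy, sellers receive Ps = Pb + 27 for each unit, where Pb is the price buyers pay.
Supply in terms of Pb becomes xs = -139 + 5.5(Pb + 27) = 9.5 + 5.5Pb. Setting this equal to demand: 472 - 2Pb = 9.5 + 5.5Pb, so Pb = 185/3.
Sellers receive Ps = 185/3 + 27 = 266/3; x' = 472 − 2·(185/3) = 1046/3.
Government outlay = subsidy × quantity = 27 × 1046/3 = 9414.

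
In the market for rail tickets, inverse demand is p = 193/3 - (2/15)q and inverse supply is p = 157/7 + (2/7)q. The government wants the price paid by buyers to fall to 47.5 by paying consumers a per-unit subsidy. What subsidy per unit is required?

At a buyer price of 47.5, quantity demanded is 482.5 − 7.5·47.5 = 126.25.
Sellers supply 126.25 only when they receive ps = 157/7 + (2/7)·126.25 = 58.5.
s = ps − pb = 58.5 − 47.5 = 11.

Required subsidy s = 11 per unit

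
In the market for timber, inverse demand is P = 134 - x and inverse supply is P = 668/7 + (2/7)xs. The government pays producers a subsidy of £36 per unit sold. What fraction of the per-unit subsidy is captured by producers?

Producer share = 2/9

Pre-subsidy: 134 - x = 668/7 + (2/7)x gives x* = 30 and P* = 104.
With the subsidy, sellers receive Ps = Pb + 36 for each unit, where Pb is the price buyers pay.
On the curves, Pb = 134 - x and Ps = 668/7 + (2/7)x; the wedge Ps − Pb = 36 gives 668/7 + (2/7)x − (134 - x) = 36, so x' = 58.
Then Pb = 134 − 1·58 = 76 and Ps = 668/7 + (2/7)·58 = 112.
Buyers' price falls by P* − Pb = 104 − 76 = 28; sellers' price rises by Ps − P* = 112 − 104 = 8.
So producers capture 8/36 = 2/9 of each unit of subsidy.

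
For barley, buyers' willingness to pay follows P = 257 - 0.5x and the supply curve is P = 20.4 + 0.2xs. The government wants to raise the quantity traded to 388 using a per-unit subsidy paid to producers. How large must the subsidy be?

At x = 388, from the demand curve buyers pay Pb = 257 − 0.5·388 = 63; from the supply curve sellers need Ps = 20.4 + 0.2·388 = 98.
The subsidy must fill the gap: s = Ps − Pb = 98 − 63 = 35.

Required subsidy s = 35 per unit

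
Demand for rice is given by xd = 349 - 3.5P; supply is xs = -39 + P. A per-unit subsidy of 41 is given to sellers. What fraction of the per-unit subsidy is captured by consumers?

Pre-subsidy: 349 - 3.5P = -39 + P gives P* = 776/9, x* = 425/9.
With the subsidy, sellers receive Ps = Pb + 41 for each unit, where Pb is the price buyers pay.
Supply in terms of Pb becomes xs = -39 + 1(Pb + 41) = 2 + Pb. Setting this equal to demand: 349 - 3.5Pb = 2 + Pb, so Pb = 694/9.
Sellers receive Ps = 694/9 + 41 = 1063/9; x' = 349 − 3.5·(694/9) = 712/9.
Buyers' price falls by P* − Pb = 776/9 − 694/9 = 82/9; sellers' price rises by Ps − P* = 1063/9 − 776/9 = 287/9.
So consumers capture (82/9)/41 = 2/9 of each unit of subsidy.

Consumer share = 2/9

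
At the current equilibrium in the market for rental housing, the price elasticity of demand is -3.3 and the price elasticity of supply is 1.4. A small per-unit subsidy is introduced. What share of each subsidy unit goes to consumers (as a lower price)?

For a small subsidy around the equilibrium, the benefit split depends on the relative slopes, which at a point are proportional to the elasticities.
Buyer share = εs/(εs + |εd|) = 1.4/(1.4 + 3.3) = 14/47; seller share = |εd|/(εs + |εd|) = 33/47.

Consumer share = 14/47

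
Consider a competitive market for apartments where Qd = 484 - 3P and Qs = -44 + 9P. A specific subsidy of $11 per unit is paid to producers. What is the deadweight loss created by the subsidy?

Pre-subsidy: 484 - 3P = -44 + 9P gives P* = 44, Q* = 352.
With the subsidy, sellers receive Ps = Pb + 11 for each unit, where Pb is the price buyers pay.
Supply in terms of Pb becomes Qs = -44 + 9(Pb + 11) = 55 + 9Pb. Setting this equal to demand: 484 - 3Pb = 55 + 9Pb, so Pb = 35.75.
Sellers receive Ps = 35.75 + 11 = 46.75; Q' = 484 − 3·35.75 = 376.75.
The subsidy expands output by 376.75 − 352 = 24.75 past the efficient level; on those units the gap between marginal cost and willingness to pay runs from 0 up to 11.
DWL = ½ × 11 × 24.75 = 136.125.

Deadweight loss = $136.125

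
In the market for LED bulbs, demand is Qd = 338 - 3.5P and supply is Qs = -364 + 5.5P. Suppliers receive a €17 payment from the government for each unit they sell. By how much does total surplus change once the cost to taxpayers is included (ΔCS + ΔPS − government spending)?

Net change in total surplus = -22253/72

Pre-subsidy: 338 - 3.5P = -364 + 5.5P gives P* = 78, Q* = 65.
With the subsidy, sellers receive Ps = Pb + 17 for each unit, where Pb is the price buyers pay.
Supply in terms of Pb becomes Qs = -364 + 5.5(Pb + 17) = -270.5 + 5.5Pb. Setting this equal to demand: 338 - 3.5Pb = -270.5 + 5.5Pb, so Pb = 1217/18.
Sellers receive Ps = 1217/18 + 17 = 1523/18; Q' = 338 − 3.5·(1217/18) = 3649/36.
ΔCS = ½(65 + 3649/36)(78 − 1217/18) = 1119943/1296; ΔPS = ½(65 + 3649/36)(1523/18 − 78) = 712691/1296.
Government spending = 17 × 3649/36 = 62033/36.
Net change = 1119943/1296 + 712691/1296 − 62033/36 = -22253/72. The loss equals the DWL triangle ½·17·1309/36.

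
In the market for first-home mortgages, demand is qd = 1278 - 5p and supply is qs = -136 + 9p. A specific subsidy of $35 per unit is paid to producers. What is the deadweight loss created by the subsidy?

Pre-subsidy: 1278 - 5p = -136 + 9p gives p* = 101, q* = 773.
With the subsidy, sellers receive ps = pb + 35 for each unit, where pb is the price buyers pay.
Supply in terms of pb becomes qs = -136 + 9(pb + 35) = 179 + 9pb. Setting this equal to demand: 1278 - 5pb = 179 + 9pb, so pb = 78.5.
Sellers receive ps = 78.5 + 35 = 113.5; q' = 1278 − 5·78.5 = 885.5.
The subsidy expands output by 885.5 − 773 = 112.5 past the efficient level; on those units the gap between marginal cost and willingness to pay runs from 0 up to 35.
DWL = ½ × 35 × 112.5 = 1968.75.

Deadweight loss = $1968.75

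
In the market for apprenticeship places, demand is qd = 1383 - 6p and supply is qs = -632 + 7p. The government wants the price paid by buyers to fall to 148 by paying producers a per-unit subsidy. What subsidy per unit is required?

At a buyer price of 148, quantity demanded is 1383 − 6·148 = 495.
Sellers supply 495 only when they receive ps with -632 + 7·ps = 495, i.e. ps = 161.
s = ps − pb = 161 − 148 = 13.

Required subsidy s = 13 per unit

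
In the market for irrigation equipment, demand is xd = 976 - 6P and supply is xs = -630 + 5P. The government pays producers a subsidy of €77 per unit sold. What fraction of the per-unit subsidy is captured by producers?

Producer share = 6/11

Pre-subsidy: 976 - 6P = -630 + 5P gives P* = 146, x* = 100.
With the subsidy, sellers receive Ps = Pb + 77 for each unit, where Pb is the price buyers pay.
Supply in terms of Pb becomes xs = -630 + 5(Pb + 77) = -245 + 5Pb. Setting this equal to demand: 976 - 6Pb = -245 + 5Pb, so Pb = 111.
Sellers receive Ps = 111 + 77 = 188; x' = 976 − 6·111 = 310.
Buyers' price falls by P* − Pb = 146 − 111 = 35; sellers' price rises by Ps − P* = 188 − 146 = 42.
So producers capture 42/77 = 6/11 of each unit of subsidy.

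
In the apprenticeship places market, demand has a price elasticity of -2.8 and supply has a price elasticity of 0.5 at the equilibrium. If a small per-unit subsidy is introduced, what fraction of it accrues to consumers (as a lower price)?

Consumer share = 5/33

For a small subsidy around the equilibrium, the benefit split depends on the relative slopes, which at a point are proportional to the elasticities.
Buyer share = εs/(εs + |εd|) = 0.5/(0.5 + 2.8) = 5/33; seller share = |εd|/(εs + |εd|) = 28/33.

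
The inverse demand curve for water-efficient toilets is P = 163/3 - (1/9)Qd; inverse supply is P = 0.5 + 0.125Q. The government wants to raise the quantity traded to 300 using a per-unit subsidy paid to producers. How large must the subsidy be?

At Q = 300, from the demand curve buyers pay Pb = 163/3 − (1/9)·300 = 21; from the supply curve sellers need Ps = 0.5 + 0.125·300 = 38.
The subsidy must fill the gap: s = Ps − Pb = 38 − 21 = 17.

Required subsidy s = 17 per unit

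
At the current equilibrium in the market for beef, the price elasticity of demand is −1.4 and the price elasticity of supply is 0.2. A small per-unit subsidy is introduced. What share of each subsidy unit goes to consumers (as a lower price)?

Consumer share = 0.125

For a small subsidy around the equilibrium, the benefit split depends on the relative slopes, which at a point are proportional to the elasticities.
Buyer share = εs/(εs + |εd|) = 0.2/(0.2 + 1.4) = 0.125; seller share = |εd|/(εs + |εd|) = 0.875.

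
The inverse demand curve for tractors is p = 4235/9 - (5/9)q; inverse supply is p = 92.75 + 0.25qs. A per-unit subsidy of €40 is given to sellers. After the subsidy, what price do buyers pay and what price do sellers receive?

Buyers pay 5290/29; sellers receive 6450/29

Pre-subsidy: 4235/9 - (5/9)q = 92.75 + 0.25q gives q* = 469 and p* = 210.
With the subsidy, sellers receive ps = pb + 40 for each unit, where pb is the price buyers pay.
On the curves, pb = 4235/9 - (5/9)q and ps = 92.75 + 0.25q; the wedge ps − pb = 40 gives 92.75 + 0.25q − (4235/9 - (5/9)q) = 40, so q' = 15041/29.
Then pb = 4235/9 − (5/9)·(15041/29) = 5290/29 and ps = 92.75 + 0.25·(15041/29) = 6450/29.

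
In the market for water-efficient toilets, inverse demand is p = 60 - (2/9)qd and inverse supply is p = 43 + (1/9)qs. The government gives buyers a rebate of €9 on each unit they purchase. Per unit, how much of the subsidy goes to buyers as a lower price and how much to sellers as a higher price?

Buyers gain €6 per unit; sellers gain €3 per unit

Pre-subsidy: 60 - (2/9)q = 43 + (1/9)q gives q* = 51 and p* = 146/3.
With the rebate, buyers effectively pay pb = ps − 9, where ps is the price sellers receive.
On the curves, pb = 60 - (2/9)q and ps = 43 + (1/9)q; the wedge ps − pb = 9 gives 43 + (1/9)q − (60 - (2/9)q) = 9, so q' = 78.
Then pb = 60 − (2/9)·78 = 128/3 and ps = 43 + (1/9)·78 = 155/3.
Buyers' price falls by p* − pb = 146/3 − 128/3 = 6; sellers' price rises by ps − p* = 155/3 − 146/3 = 3.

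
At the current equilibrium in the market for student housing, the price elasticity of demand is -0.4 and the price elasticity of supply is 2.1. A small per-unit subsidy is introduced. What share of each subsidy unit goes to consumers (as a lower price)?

Consumer share = 0.84

For a small subsidy around the equilibrium, the benefit split depends on the relative slopes, which at a point are proportional to the elasticities.
Buyer share = εs/(εs + |εd|) = 2.1/(2.1 + 0.4) = 0.84; seller share = |εd|/(εs + |εd|) = 0.16.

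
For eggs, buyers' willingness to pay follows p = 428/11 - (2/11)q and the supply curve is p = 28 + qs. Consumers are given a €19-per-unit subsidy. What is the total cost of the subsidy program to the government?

Government cost = 6251/13

Pre-subsidy: 428/11 - (2/11)q = 28 + q gives q* = 120/13 and p* = 484/13.
With the rebate, buyers effectively pay pb = ps − 19, where ps is the price sellers receive.
On the curves, pb = 428/11 - (2/11)q and ps = 28 + q; the wedge ps − pb = 19 gives 28 + q − (428/11 - (2/11)q) = 19, so q' = 329/13.
Then pb = 428/11 − (2/11)·(329/13) = 446/13 and ps = 28 + 1·(329/13) = 693/13.
Government outlay = subsidy × quantity = 19 × 329/13 = 6251/13.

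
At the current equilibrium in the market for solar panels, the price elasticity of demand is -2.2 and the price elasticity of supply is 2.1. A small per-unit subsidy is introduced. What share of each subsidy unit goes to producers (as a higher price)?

Producer share = 22/43

For a small subsidy around the equilibrium, the benefit split depends on the relative slopes, which at a point are proportional to the elasticities.
Buyer share = εs/(εs + |εd|) = 2.1/(2.1 + 2.2) = 21/43; seller share = |εd|/(εs + |εd|) = 22/43.
So producers capture 22/43 of the subsidy.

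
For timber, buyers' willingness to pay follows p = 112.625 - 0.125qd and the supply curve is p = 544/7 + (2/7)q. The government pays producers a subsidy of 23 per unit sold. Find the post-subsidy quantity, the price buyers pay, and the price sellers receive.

Pre-subsidy: 112.625 - 0.125q = 544/7 + (2/7)q gives q* = 85 and p* = 102.
With the subsidy, sellers receive ps = pb + 23 for each unit, where pb is the price buyers pay.
On the curves, pb = 112.625 - 0.125q and ps = 544/7 + (2/7)q; the wedge ps − pb = 23 gives 544/7 + (2/7)q − (112.625 - 0.125q) = 23, so q' = 141.
Then pb = 112.625 − 0.125·141 = 95 and ps = 544/7 + (2/7)·141 = 118.

q' = 141; buyers pay 95; sellers receive 118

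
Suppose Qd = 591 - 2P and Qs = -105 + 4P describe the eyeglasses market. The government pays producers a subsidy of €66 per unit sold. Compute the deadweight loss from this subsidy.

Pre-subsidy: 591 - 2P = -105 + 4P gives P* = 116, Q* = 359.
With the subsidy, sellers receive Ps = Pb + 66 for each unit, where Pb is the price buyers pay.
Supply in terms of Pb becomes Qs = -105 + 4(Pb + 66) = 159 + 4Pb. Setting this equal to demand: 591 - 2Pb = 159 + 4Pb, so Pb = 72.
Sellers receive Ps = 72 + 66 = 138; Q' = 591 − 2·72 = 447.
The subsidy expands output by 447 − 359 = 88 past the efficient level; on those units the gap between marginal cost and willingness to pay runs from 0 up to 66.
DWL = ½ × 66 × 88 = 2904.

Deadweight loss = €2904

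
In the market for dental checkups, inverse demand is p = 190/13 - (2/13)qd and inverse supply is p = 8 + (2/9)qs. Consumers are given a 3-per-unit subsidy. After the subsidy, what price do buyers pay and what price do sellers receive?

Pre-subsidy: 190/13 - (2/13)q = 8 + (2/9)q gives q* = 387/22 and p* = 131/11.
With the rebate, buyers effectively pay pb = ps − 3, where ps is the price sellers receive.
On the curves, pb = 190/13 - (2/13)q and ps = 8 + (2/9)q; the wedge ps − pb = 3 gives 8 + (2/9)q − (190/13 - (2/13)q) = 3, so q' = 1125/44.
Then pb = 190/13 − (2/13)·(1125/44) = 235/22 and ps = 8 + (2/9)·(1125/44) = 301/22.

Buyers pay 235/22; sellers receive 301/22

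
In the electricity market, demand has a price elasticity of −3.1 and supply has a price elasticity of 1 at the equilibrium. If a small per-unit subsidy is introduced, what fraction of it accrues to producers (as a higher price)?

For a small subsidy around the equilibrium, the benefit split depends on the relative slopes, which at a point are proportional to the elasticities.
Buyer share = εs/(εs + |εd|) = 1/(1 + 3.1) = 10/41; seller share = |εd|/(εs + |εd|) = 31/41.
So producers capture 31/41 of the subsidy.

Producer share = 31/41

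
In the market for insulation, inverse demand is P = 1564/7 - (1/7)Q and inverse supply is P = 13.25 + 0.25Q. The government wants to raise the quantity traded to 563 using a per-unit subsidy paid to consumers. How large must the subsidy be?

Required subsidy s = 11 per unit

At Q = 563, from the demand curve buyers pay Pb = 1564/7 − (1/7)·563 = 143; from the supply curve sellers need Ps = 13.25 + 0.25·563 = 154.
The subsidy must fill the gap: s = Ps − Pb = 154 − 143 = 11.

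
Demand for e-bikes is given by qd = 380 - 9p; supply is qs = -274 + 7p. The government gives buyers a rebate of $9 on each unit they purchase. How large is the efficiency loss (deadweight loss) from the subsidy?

Deadweight loss = $159.46875

Pre-subsidy: 380 - 9p = -274 + 7p gives p* = 40.875, q* = 12.125.
With the rebate, buyers effectively pay pb = ps − 9, where ps is the price sellers receive.
Demand in terms of ps becomes qd = 380 − 9(ps − 9) = 461 - 9ps. Setting this equal to supply: 461 - 9ps = -274 + 7ps, so ps = 45.9375.
Buyers pay pb = 45.9375 − 9 = 36.9375; q' = -274 + 7·45.9375 = 47.5625.
The subsidy expands output by 47.5625 − 12.125 = 35.4375 past the efficient level; on those units the gap between marginal cost and willingness to pay runs from 0 up to 9.
DWL = ½ × 9 × 35.4375 = 159.46875.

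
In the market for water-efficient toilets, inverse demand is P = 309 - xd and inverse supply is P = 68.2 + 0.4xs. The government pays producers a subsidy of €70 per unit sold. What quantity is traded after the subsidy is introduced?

Pre-subsidy: 309 - x = 68.2 + 0.4x gives x* = 172 and P* = 137.
With the subsidy, sellers receive Ps = Pb + 70 for each unit, where Pb is the price buyers pay.
On the curves, Pb = 309 - x and Ps = 68.2 + 0.4x; the wedge Ps − Pb = 70 gives 68.2 + 0.4x − (309 - x) = 70, so x' = 222.
Then Pb = 309 − 1·222 = 87 and Ps = 68.2 + 0.4·222 = 157.

x' = 222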